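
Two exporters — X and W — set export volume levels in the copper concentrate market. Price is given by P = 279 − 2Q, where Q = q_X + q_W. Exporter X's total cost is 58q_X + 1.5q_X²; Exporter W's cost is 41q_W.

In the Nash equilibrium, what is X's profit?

Exporter X's profit: π = q_X(279 − 2(q_X + q_W)) − 58q_X − 1.5q_X².
∂π/∂q_X = 221 − 7q_X − 2q_W = 0, so q_X = 221/7 − (2/7)q_W.
For W: ∂π/∂q_W = 238 − 4q_W − 2q_X = 0 ⇒ q_W = 59.5 − 0.5q_X.
Plugging q_W into X's best response: q_X = 221/7 − (2/7)(59.5 − 0.5q_X) ⇒ (6/7)q_X = 102/7, so q_X = 17.
Then q_W = 59.5 − 0.5·17 = 51.
Price P = 279 − 2·68 = 143.
X's profit: (143 − 58)·17 − 1.5(17)² = 1011.5.

1011.5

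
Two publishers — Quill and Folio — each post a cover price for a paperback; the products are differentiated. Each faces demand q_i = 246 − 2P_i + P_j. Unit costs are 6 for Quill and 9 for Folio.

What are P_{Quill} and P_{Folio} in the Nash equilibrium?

Quill's profit: π = (P_{Quill} − 6)(246 − 2P_{Quill} + P_{Folio}).
∂π/∂P_{Quill} = 258 − 4P_{Quill} + P_{Folio} = 0 ⇒ P_{Quill} = 64.5 + 0.25P_{Folio}.
Similarly P_{Folio} = 66 + 0.25P_{Quill}.
Solving the two reaction functions simultaneously: (1 − (0.25)(0.25))P_{Quill} = 64.5 + 0.25·66, so 0.9375P_{Quill} = 81 and P_{Quill} = 86.4.
Then P_{Folio} = 66 + 0.25·86.4 = 87.6.

86.4, 87.6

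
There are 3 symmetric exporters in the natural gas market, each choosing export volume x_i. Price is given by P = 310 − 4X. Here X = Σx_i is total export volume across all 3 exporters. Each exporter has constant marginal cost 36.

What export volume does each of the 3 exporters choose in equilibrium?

A representative exporter's profit is π_i = x_i(310 − 4X) − 36x_i, with X = x_i + Σ_{j≠i} x_j.
First-order condition: 274 − 8x_i − 4Σ_{j≠i} x_j = 0.
In a symmetric equilibrium every exporter chooses the same x, so Σ_{j≠i} x_j = 2x. The condition becomes 274 − 16x = 0, giving x = 274/16 = 17.125.

17.125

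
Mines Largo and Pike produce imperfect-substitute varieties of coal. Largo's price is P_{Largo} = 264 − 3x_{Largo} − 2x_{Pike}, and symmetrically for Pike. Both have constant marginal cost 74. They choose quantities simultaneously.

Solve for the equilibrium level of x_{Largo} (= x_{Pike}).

Mine Largo's profit: π = x_{Largo}(264 − 3x_{Largo} − 2x_{Pike}) − 74x_{Largo}.
∂π/∂x_{Largo} = 190 − 6x_{Largo} − 2x_{Pike} = 0 ⇒ x_{Largo} = 95/3 − (1/3)x_{Pike}.
Setting x_{Largo} = x_{Pike} in the reaction function: x_{Largo} = 95/3 − (1/3)x_{Largo}, so x_{Largo} = (95/3) / (4/3) = 23.75.

23.75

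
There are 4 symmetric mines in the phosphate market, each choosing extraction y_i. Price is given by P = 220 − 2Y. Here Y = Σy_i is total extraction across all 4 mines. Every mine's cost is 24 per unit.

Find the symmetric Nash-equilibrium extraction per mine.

A representative mine's profit is π_i = y_i(220 − 2Y) − 24y_i, with Y = y_i + Σ_{j≠i} y_j.
First-order condition: 196 − 4y_i − 2Σ_{j≠i} y_j = 0.
In a symmetric equilibrium every mine chooses the same y, so Σ_{j≠i} y_j = 3y. The condition becomes 196 − 10y = 0, giving y = 196/10 = 19.6.

19.6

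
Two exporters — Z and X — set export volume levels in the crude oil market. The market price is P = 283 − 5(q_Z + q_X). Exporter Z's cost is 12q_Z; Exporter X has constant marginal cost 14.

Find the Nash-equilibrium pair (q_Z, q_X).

Exporter Z's profit: π = q_Z(283 − 5(q_Z + q_X)) − 12q_Z.
∂π/∂q_Z = 271 − 10q_Z − 5q_X = 0, so q_Z = 27.1 − 0.5q_X.
By the same steps for X: q_X = 26.9 − 0.5q_Z.
Plugging q_X into Z's best response: q_Z = 27.1 − 0.5(26.9 − 0.5q_Z) ⇒ 0.75q_Z = 13.65, so q_Z = 18.2.
Then q_X = 26.9 − 0.5·18.2 = 17.8.

18.2, 17.8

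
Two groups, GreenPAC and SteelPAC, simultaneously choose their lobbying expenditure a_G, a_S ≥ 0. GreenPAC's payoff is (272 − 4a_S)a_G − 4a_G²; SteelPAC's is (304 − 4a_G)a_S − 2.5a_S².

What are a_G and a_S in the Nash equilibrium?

6, 56

Expanding GreenPAC's payoff: 272a_G − 4a_Sa_G − 4a_G².
∂π/∂a_G = 272 − 4a_S − 8a_G = 0, so a_G = 34 − 0.5a_S.
Likewise for SteelPAC: a_S = 60.8 − 0.8a_G.
Solving the two reaction functions simultaneously: (1 − (−0.5)(−0.8))a_G = 34 − 0.5·60.8, so 0.6a_G = 3.6 and a_G = 6.
Then a_S = 60.8 − 0.8·6 = 56.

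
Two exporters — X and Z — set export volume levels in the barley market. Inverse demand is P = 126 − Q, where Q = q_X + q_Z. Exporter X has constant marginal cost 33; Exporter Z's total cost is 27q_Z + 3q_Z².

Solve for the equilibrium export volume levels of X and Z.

43, 7

Exporter X's profit: π = q_X(126 − (q_X + q_Z)) − 33q_X.
∂π/∂q_X = 93 − 2q_X − q_Z = 0, so q_X = 46.5 − 0.5q_Z.
For Z: ∂π/∂q_Z = 99 − 8q_Z − q_X = 0 ⇒ q_Z = 12.375 − 0.125q_X.
Solving the two reaction functions simultaneously: (1 − (−0.5)(−0.125))q_X = 46.5 − 0.5·12.375, so 0.9375q_X = 40.3125 and q_X = 43.
Then q_Z = 12.375 − 0.125·43 = 7.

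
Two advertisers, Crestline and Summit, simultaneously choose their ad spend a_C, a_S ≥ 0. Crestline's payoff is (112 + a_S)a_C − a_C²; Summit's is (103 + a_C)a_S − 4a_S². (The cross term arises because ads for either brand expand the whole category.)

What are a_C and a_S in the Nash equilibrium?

66.6, 21.2

Expanding Crestline's payoff: 112a_C + a_Sa_C − a_C².
∂π/∂a_C = 112 + a_S − 2a_C = 0, so a_C = 56 + 0.5a_S.
Likewise for Summit: a_S = 12.875 + 0.125a_C.
Solving the two reaction functions simultaneously: (1 − (0.5)(0.125))a_C = 56 + 0.5·12.875, so 0.9375a_C = 62.4375 and a_C = 66.6.
Then a_S = 12.875 + 0.125·66.6 = 21.2.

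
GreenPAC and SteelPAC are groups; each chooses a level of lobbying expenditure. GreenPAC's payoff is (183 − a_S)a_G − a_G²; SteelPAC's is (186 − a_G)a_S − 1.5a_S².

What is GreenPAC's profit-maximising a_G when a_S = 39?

Expanding GreenPAC's payoff: 183a_G − a_Sa_G − a_G².
∂π/∂a_G = 183 − a_S − 2a_G = 0, so a_G = 91.5 − 0.5a_S.
At a_S = 39: a_G = 91.5 − 0.5·39 = 72.

72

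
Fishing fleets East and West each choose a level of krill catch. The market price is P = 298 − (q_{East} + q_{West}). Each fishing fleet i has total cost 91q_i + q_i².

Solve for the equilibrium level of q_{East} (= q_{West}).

Fishing fleet East's profit: π = q_{East}(298 − (q_{East} + q_{West})) − 91q_{East} − q_{East}².
∂π/∂q_{East} = 207 − 4q_{East} − q_{West} = 0, so q_{East} = 51.75 − 0.25q_{West}.
Setting q_{East} = q_{West} in the reaction function: q_{East} = 51.75 − 0.25q_{East}, so q_{East} = 51.75 / 1.25 = 41.4.

41.4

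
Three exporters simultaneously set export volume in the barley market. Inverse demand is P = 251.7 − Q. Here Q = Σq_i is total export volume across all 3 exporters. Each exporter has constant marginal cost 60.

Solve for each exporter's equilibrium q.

47.925

A representative exporter's profit is π_i = q_i(251.7 − Q) − 60q_i, with Q = q_i + Σ_{j≠i} q_j.
First-order condition: 191.7 − 2q_i − Σ_{j≠i} q_j = 0.
Imposing symmetry (q_j = q for all j) turns Σ_{j≠i} q_j into 2q, so 191.7 = 4q and q = 47.925.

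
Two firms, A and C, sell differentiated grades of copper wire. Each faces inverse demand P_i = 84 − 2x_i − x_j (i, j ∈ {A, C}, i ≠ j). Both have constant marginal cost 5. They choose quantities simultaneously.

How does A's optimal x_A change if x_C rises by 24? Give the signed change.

-6

Firm A's profit: π = x_A(84 − 2x_A − x_C) − 5x_A.
∂π/∂x_A = 79 − 4x_A − x_C = 0 ⇒ x_A = 19.75 − 0.25x_C.
The reaction-function slope is −0.25, so a 24-unit rise in x_C moves x_A by −0.25 × 24 = −6. A's best response falls — the actions are strategic substitutes.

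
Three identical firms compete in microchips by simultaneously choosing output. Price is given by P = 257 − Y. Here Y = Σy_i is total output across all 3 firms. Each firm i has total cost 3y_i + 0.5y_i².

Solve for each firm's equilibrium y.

A representative firm's profit is π_i = y_i(257 − Y) − 3y_i − 0.5y_i², with Y = y_i + Σ_{j≠i} y_j.
First-order condition: 254 − 3y_i − Σ_{j≠i} y_j = 0.
With identical firms, set every y_j = y: then 254 − 3y − 2y = 0, i.e. y = 254/5 = 50.8.

50.8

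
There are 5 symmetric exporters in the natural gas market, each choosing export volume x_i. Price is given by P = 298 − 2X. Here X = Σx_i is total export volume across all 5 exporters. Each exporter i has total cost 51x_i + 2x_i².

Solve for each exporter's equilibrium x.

A representative exporter's profit is π_i = x_i(298 − 2X) − 51x_i − 2x_i², with X = x_i + Σ_{j≠i} x_j.
First-order condition: 247 − 8x_i − 2Σ_{j≠i} x_j = 0.
With identical exporters, set every x_j = x: then 247 − 8x − 8x = 0, i.e. x = 247/16 = 15.4375.

15.4375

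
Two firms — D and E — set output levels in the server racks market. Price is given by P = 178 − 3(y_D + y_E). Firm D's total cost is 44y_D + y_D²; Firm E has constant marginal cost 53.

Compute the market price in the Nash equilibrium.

99

Firm D's profit: π = y_D(178 − 3(y_D + y_E)) − 44y_D − y_D².
∂π/∂y_D = 134 − 8y_D − 3y_E = 0, so y_D = 16.75 − 0.375y_E.
For E: ∂π/∂y_E = 125 − 6y_E − 3y_D = 0 ⇒ y_E = 125/6 − 0.5y_D.
Substituting the second reaction function into the first: y_D = 16.75 − 0.375(125/6 − 0.5y_D), which gives 0.8125y_D = 8.9375 ⇒ y_D = 11.
Then y_E = 125/6 − 0.5·11 = 46/3.
Equilibrium price: P = 178 − 3·(79/3) = 99.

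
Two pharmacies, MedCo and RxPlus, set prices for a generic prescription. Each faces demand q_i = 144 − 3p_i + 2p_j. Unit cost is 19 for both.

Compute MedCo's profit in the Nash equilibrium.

2929.6875

MedCo's profit: π = (p_{MedCo} − 19)(144 − 3p_{MedCo} + 2p_{RxPlus}).
∂π/∂p_{MedCo} = 201 − 6p_{MedCo} + 2p_{RxPlus} = 0 ⇒ p_{MedCo} = 33.5 + (1/3)p_{RxPlus}.
Setting p_{MedCo} = p_{RxPlus} in the reaction function: p_{MedCo} = 33.5 + (1/3)p_{MedCo}, so p_{MedCo} = 33.5 / (2/3) = 50.25.
q_{MedCo} = 144 − 3·50.25 + 2·50.25 = 93.75.
Profit = (50.25 − 19)·93.75 = 2929.6875.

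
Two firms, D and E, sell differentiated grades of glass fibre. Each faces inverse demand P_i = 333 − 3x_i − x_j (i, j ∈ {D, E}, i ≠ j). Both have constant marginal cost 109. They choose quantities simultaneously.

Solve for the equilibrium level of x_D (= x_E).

32

Firm D's profit: π = x_D(333 − 3x_D − x_E) − 109x_D.
∂π/∂x_D = 224 − 6x_D − x_E = 0 ⇒ x_D = 112/3 − (1/6)x_E.
The game is symmetric, so in equilibrium x_E = x_D: the reaction function gives (7/6)x_D = 112/3, hence x_D = 32.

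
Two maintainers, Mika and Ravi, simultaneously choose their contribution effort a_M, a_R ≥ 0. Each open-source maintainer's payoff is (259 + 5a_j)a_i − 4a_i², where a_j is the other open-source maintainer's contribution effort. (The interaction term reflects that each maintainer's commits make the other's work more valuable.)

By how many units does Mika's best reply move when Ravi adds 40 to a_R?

Mika's payoff is (259 + 5a_R)a_M − 4a_M².
∂π/∂a_M = 259 + 5a_R − 8a_M = 0, so a_M = 32.375 + 0.625a_R.
The reaction-function slope is 0.625, so a 40-unit rise in a_R moves a_M by 0.625 × 40 = 25. Mika's best response rises — the actions are strategic complements.

25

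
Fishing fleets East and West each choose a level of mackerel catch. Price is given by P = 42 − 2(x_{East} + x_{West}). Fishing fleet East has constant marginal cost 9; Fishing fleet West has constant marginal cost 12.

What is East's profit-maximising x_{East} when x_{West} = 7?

Fishing fleet East's profit: π = x_{East}(42 − 2(x_{East} + x_{West})) − 9x_{East}.
∂π/∂x_{East} = 33 − 4x_{East} − 2x_{West} = 0, so x_{East} = 8.25 − 0.5x_{West}.
At x_{West} = 7: x_{East} = 8.25 − 0.5·7 = 4.75.

4.75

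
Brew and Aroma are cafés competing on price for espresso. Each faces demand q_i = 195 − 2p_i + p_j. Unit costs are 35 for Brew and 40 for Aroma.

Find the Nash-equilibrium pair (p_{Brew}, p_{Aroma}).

Brew's profit: π = (p_{Brew} − 35)(195 − 2p_{Brew} + p_{Aroma}).
∂π/∂p_{Brew} = 265 − 4p_{Brew} + p_{Aroma} = 0 ⇒ p_{Brew} = 66.25 + 0.25p_{Aroma}.
Similarly p_{Aroma} = 68.75 + 0.25p_{Brew}.
Substituting the second reaction function into the first: p_{Brew} = 66.25 + 0.25(68.75 + 0.25p_{Brew}), which gives 0.9375p_{Brew} = 83.4375 ⇒ p_{Brew} = 89.
Then p_{Aroma} = 68.75 + 0.25·89 = 91.

89, 91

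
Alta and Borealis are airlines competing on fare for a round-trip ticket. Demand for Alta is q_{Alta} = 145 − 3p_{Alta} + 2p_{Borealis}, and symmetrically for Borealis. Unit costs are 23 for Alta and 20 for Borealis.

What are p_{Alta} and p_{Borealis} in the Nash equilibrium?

Alta's profit: π = (p_{Alta} − 23)(145 − 3p_{Alta} + 2p_{Borealis}).
∂π/∂p_{Alta} = 214 − 6p_{Alta} + 2p_{Borealis} = 0 ⇒ p_{Alta} = 107/3 + (1/3)p_{Borealis}.
Similarly p_{Borealis} = 205/6 + (1/3)p_{Alta}.
Substituting the second reaction function into the first: p_{Alta} = 107/3 + (1/3)(205/6 + (1/3)p_{Alta}), which gives (8/9)p_{Alta} = 847/18 ⇒ p_{Alta} = 52.9375.
Then p_{Borealis} = 205/6 + (1/3)·52.9375 = 51.8125.

52.9375, 51.8125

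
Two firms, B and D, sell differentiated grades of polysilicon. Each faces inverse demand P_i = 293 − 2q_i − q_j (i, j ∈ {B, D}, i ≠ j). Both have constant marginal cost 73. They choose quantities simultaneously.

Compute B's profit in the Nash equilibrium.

3872

Firm B's profit: π = q_B(293 − 2q_B − q_D) − 73q_B.
∂π/∂q_B = 220 − 4q_B − q_D = 0 ⇒ q_B = 55 − 0.25q_D.
The game is symmetric, so in equilibrium q_D = q_B: the reaction function gives 1.25q_B = 55, hence q_B = 44.
P_B = 293 − 2·44 − 44 = 161.
Profit = (161 − 73)·44 = 3872.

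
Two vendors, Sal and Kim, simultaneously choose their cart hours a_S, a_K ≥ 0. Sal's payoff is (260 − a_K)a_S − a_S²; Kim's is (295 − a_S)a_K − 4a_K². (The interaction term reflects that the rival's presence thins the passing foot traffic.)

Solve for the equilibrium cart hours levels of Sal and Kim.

119, 22

Expanding Sal's payoff: 260a_S − a_Ka_S − a_S².
∂π/∂a_S = 260 − a_K − 2a_S = 0, so a_S = 130 − 0.5a_K.
Likewise for Kim: a_K = 36.875 − 0.125a_S.
Solving the two reaction functions simultaneously: (1 − (−0.5)(−0.125))a_S = 130 − 0.5·36.875, so 0.9375a_S = 111.5625 and a_S = 119.
Then a_K = 36.875 − 0.125·119 = 22.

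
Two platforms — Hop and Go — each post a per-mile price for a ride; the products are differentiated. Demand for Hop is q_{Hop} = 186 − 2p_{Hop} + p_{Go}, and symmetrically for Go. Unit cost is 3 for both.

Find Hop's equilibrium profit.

7442

Hop's profit: π = (p_{Hop} − 3)(186 − 2p_{Hop} + p_{Go}).
∂π/∂p_{Hop} = 192 − 4p_{Hop} + p_{Go} = 0 ⇒ p_{Hop} = 48 + 0.25p_{Go}.
The game is symmetric, so in equilibrium p_{Go} = p_{Hop}: the reaction function gives 0.75p_{Hop} = 48, hence p_{Hop} = 64.
q_{Hop} = 186 − 2·64 + 64 = 122.
Profit = (64 − 3)·122 = 7442.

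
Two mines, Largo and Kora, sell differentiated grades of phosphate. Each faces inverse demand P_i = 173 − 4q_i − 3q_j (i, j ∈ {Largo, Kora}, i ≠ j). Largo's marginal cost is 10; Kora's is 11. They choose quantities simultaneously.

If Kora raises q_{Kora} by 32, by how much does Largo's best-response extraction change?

Mine Largo's profit: π = q_{Largo}(173 − 4q_{Largo} − 3q_{Kora}) − 10q_{Largo}.
∂π/∂q_{Largo} = 163 − 8q_{Largo} − 3q_{Kora} = 0 ⇒ q_{Largo} = 20.375 − 0.375q_{Kora}.
The reaction-function slope is −0.375, so a 32-unit rise in q_{Kora} moves q_{Largo} by −0.375 × 32 = −12. Largo's best response falls — the actions are strategic substitutes.

-12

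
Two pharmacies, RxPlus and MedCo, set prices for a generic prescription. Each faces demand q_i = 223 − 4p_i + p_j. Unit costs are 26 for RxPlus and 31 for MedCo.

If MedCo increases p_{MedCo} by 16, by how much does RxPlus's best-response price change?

RxPlus's profit: π = (p_{RxPlus} − 26)(223 − 4p_{RxPlus} + p_{MedCo}).
∂π/∂p_{RxPlus} = 327 − 8p_{RxPlus} + p_{MedCo} = 0 ⇒ p_{RxPlus} = 40.875 + 0.125p_{MedCo}.
The reaction-function slope is 0.125, so a 16-unit rise in p_{MedCo} moves p_{RxPlus} by 0.125 × 16 = 2. RxPlus's best response rises — the actions are strategic complements.

2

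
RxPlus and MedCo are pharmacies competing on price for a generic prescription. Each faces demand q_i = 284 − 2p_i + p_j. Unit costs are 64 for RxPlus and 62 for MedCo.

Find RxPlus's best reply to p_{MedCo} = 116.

132

RxPlus's profit: π = (p_{RxPlus} − 64)(284 − 2p_{RxPlus} + p_{MedCo}).
∂π/∂p_{RxPlus} = 412 − 4p_{RxPlus} + p_{MedCo} = 0 ⇒ p_{RxPlus} = 103 + 0.25p_{MedCo}.
At p_{MedCo} = 116: p_{RxPlus} = 103 + 0.25·116 = 132.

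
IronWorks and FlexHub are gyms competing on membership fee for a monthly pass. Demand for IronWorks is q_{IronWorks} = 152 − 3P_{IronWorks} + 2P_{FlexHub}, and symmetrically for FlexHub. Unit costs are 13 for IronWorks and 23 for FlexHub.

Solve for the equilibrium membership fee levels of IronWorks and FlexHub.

IronWorks's profit: π = (P_{IronWorks} − 13)(152 − 3P_{IronWorks} + 2P_{FlexHub}).
∂π/∂P_{IronWorks} = 191 − 6P_{IronWorks} + 2P_{FlexHub} = 0 ⇒ P_{IronWorks} = 191/6 + (1/3)P_{FlexHub}.
Similarly P_{FlexHub} = 221/6 + (1/3)P_{IronWorks}.
Solving the two reaction functions simultaneously: (1 − (1/3)(1/3))P_{IronWorks} = 191/6 + (1/3)·(221/6), so (8/9)P_{IronWorks} = 397/9 and P_{IronWorks} = 49.625.
Then P_{FlexHub} = 221/6 + (1/3)·49.625 = 53.375.

49.625, 53.375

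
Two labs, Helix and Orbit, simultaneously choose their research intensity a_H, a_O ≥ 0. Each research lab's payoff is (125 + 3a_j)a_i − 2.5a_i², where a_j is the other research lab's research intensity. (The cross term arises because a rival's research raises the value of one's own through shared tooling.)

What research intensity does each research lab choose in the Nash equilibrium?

Helix's payoff is (125 + 3a_O)a_H − 2.5a_H².
∂π/∂a_H = 125 + 3a_O − 5a_H = 0, so a_H = 25 + 0.6a_O.
Setting a_H = a_O in the reaction function: a_H = 25 + 0.6a_H, so a_H = 25 / 0.4 = 62.5.

62.5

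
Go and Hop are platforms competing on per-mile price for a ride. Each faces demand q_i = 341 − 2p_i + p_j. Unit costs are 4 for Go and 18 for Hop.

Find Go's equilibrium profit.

26083.28

Go's profit: π = (p_{Go} − 4)(341 − 2p_{Go} + p_{Hop}).
∂π/∂p_{Go} = 349 − 4p_{Go} + p_{Hop} = 0 ⇒ p_{Go} = 87.25 + 0.25p_{Hop}.
Similarly p_{Hop} = 94.25 + 0.25p_{Go}.
Solving the two reaction functions simultaneously: (1 − (0.25)(0.25))p_{Go} = 87.25 + 0.25·94.25, so 0.9375p_{Go} = 110.8125 and p_{Go} = 118.2.
Then p_{Hop} = 94.25 + 0.25·118.2 = 123.8.
q_{Go} = 341 − 2·118.2 + 123.8 = 228.4.
Profit = (118.2 − 4)·228.4 = 26083.28.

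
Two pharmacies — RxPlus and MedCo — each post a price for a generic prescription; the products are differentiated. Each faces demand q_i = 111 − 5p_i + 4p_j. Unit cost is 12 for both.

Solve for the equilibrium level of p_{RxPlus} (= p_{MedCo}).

RxPlus's profit: π = (p_{RxPlus} − 12)(111 − 5p_{RxPlus} + 4p_{MedCo}).
∂π/∂p_{RxPlus} = 171 − 10p_{RxPlus} + 4p_{MedCo} = 0 ⇒ p_{RxPlus} = 17.1 + 0.4p_{MedCo}.
The game is symmetric, so in equilibrium p_{MedCo} = p_{RxPlus}: the reaction function gives 0.6p_{RxPlus} = 17.1, hence p_{RxPlus} = 28.5.

28.5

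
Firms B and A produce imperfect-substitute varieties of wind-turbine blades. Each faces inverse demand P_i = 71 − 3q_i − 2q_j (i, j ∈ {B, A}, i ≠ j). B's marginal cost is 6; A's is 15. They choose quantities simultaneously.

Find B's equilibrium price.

Firm B's profit: π = q_B(71 − 3q_B − 2q_A) − 6q_B.
∂π/∂q_B = 65 − 6q_B − 2q_A = 0 ⇒ q_B = 65/6 − (1/3)q_A.
Similarly q_A = 28/3 − (1/3)q_B.
Solving the two reaction functions simultaneously: (1 − (−1/3)(−1/3))q_B = 65/6 − (1/3)·(28/3), so (8/9)q_B = 139/18 and q_B = 8.6875.
Then q_A = 28/3 − (1/3)·8.6875 = 6.4375.
P_B = 71 − 3·8.6875 − 2·6.4375 = 32.0625.

32.0625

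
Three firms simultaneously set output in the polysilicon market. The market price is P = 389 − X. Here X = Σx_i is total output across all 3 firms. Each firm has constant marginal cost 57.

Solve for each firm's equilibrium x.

83

A representative firm's profit is π_i = x_i(389 − X) − 57x_i, with X = x_i + Σ_{j≠i} x_j.
First-order condition: 332 − 2x_i − Σ_{j≠i} x_j = 0.
In a symmetric equilibrium every firm chooses the same x, so Σ_{j≠i} x_j = 2x. The condition becomes 332 − 4x = 0, giving x = 332/4 = 83.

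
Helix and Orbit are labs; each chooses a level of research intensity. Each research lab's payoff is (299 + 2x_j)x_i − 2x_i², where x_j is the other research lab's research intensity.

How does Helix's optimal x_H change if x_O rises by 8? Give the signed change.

4

Helix's payoff is (299 + 2x_O)x_H − 2x_H².
∂π/∂x_H = 299 + 2x_O − 4x_H = 0, so x_H = 74.75 + 0.5x_O.
The reaction-function slope is 0.5, so an 8-unit rise in x_O moves x_H by 0.5 × 8 = 4. Helix's best response rises — the actions are strategic complements.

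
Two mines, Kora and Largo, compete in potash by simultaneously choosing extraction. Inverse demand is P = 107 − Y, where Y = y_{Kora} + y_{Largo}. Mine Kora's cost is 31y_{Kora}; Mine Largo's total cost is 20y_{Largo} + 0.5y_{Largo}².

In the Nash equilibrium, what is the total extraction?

Mine Kora's profit: π = y_{Kora}(107 − (y_{Kora} + y_{Largo})) − 31y_{Kora}.
∂π/∂y_{Kora} = 76 − 2y_{Kora} − y_{Largo} = 0, so y_{Kora} = 38 − 0.5y_{Largo}.
For Largo: ∂π/∂y_{Largo} = 87 − 3y_{Largo} − y_{Kora} = 0 ⇒ y_{Largo} = 29 − (1/3)y_{Kora}.
Plugging y_{Largo} into Kora's best response: y_{Kora} = 38 − 0.5(29 − (1/3)y_{Kora}) ⇒ (5/6)y_{Kora} = 23.5, so y_{Kora} = 28.2.
Then y_{Largo} = 29 − (1/3)·28.2 = 19.6.
Total extraction: 28.2 + 19.6 = 47.8.

47.8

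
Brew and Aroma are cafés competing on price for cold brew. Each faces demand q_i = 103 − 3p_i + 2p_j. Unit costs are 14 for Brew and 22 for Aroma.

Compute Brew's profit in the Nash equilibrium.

1692.1875

Brew's profit: π = (p_{Brew} − 14)(103 − 3p_{Brew} + 2p_{Aroma}).
∂π/∂p_{Brew} = 145 − 6p_{Brew} + 2p_{Aroma} = 0 ⇒ p_{Brew} = 145/6 + (1/3)p_{Aroma}.
Similarly p_{Aroma} = 169/6 + (1/3)p_{Brew}.
Plugging p_{Aroma} into Brew's best response: p_{Brew} = 145/6 + (1/3)(169/6 + (1/3)p_{Brew}) ⇒ (8/9)p_{Brew} = 302/9, so p_{Brew} = 37.75.
Then p_{Aroma} = 169/6 + (1/3)·37.75 = 40.75.
q_{Brew} = 103 − 3·37.75 + 2·40.75 = 71.25.
Profit = (37.75 − 14)·71.25 = 1692.1875.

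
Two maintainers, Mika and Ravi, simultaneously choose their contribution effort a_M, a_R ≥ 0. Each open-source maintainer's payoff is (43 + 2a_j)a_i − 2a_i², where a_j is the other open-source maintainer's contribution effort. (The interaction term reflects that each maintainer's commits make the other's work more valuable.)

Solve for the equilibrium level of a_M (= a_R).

Mika's payoff is (43 + 2a_R)a_M − 2a_M².
∂π/∂a_M = 43 + 2a_R − 4a_M = 0, so a_M = 10.75 + 0.5a_R.
The game is symmetric, so in equilibrium a_R = a_M: the reaction function gives 0.5a_M = 10.75, hence a_M = 21.5.

21.5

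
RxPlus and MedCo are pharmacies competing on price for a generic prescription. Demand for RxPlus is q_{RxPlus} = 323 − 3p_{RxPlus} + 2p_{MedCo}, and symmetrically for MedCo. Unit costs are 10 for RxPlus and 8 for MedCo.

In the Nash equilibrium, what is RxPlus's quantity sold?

233.625

RxPlus's profit: π = (p_{RxPlus} − 10)(323 − 3p_{RxPlus} + 2p_{MedCo}).
∂π/∂p_{RxPlus} = 353 − 6p_{RxPlus} + 2p_{MedCo} = 0 ⇒ p_{RxPlus} = 353/6 + (1/3)p_{MedCo}.
Similarly p_{MedCo} = 347/6 + (1/3)p_{RxPlus}.
Substituting the second reaction function into the first: p_{RxPlus} = 353/6 + (1/3)(347/6 + (1/3)p_{RxPlus}), which gives (8/9)p_{RxPlus} = 703/9 ⇒ p_{RxPlus} = 87.875.
Then p_{MedCo} = 347/6 + (1/3)·87.875 = 87.125.
q_{RxPlus} = 323 − 3·87.875 + 2·87.125 = 233.625.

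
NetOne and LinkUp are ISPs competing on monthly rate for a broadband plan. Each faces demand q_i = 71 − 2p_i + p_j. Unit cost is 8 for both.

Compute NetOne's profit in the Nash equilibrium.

882

NetOne's profit: π = (p_{NetOne} − 8)(71 − 2p_{NetOne} + p_{LinkUp}).
∂π/∂p_{NetOne} = 87 − 4p_{NetOne} + p_{LinkUp} = 0 ⇒ p_{NetOne} = 21.75 + 0.25p_{LinkUp}.
Setting p_{NetOne} = p_{LinkUp} in the reaction function: p_{NetOne} = 21.75 + 0.25p_{NetOne}, so p_{NetOne} = 21.75 / 0.75 = 29.
q_{NetOne} = 71 − 2·29 + 29 = 42.
Profit = (29 − 8)·42 = 882.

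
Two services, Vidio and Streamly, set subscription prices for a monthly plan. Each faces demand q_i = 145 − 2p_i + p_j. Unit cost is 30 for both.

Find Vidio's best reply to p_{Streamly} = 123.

82

Vidio's profit: π = (p_{Vidio} − 30)(145 − 2p_{Vidio} + p_{Streamly}).
∂π/∂p_{Vidio} = 205 − 4p_{Vidio} + p_{Streamly} = 0 ⇒ p_{Vidio} = 51.25 + 0.25p_{Streamly}.
At p_{Streamly} = 123: p_{Vidio} = 51.25 + 0.25·123 = 82.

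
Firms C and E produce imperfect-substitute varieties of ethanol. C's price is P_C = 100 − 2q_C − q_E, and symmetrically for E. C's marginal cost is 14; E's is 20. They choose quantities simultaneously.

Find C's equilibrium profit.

Firm C's profit: π = q_C(100 − 2q_C − q_E) − 14q_C.
∂π/∂q_C = 86 − 4q_C − q_E = 0 ⇒ q_C = 21.5 − 0.25q_E.
Similarly q_E = 20 − 0.25q_C.
Plugging q_E into C's best response: q_C = 21.5 − 0.25(20 − 0.25q_C) ⇒ 0.9375q_C = 16.5, so q_C = 17.6.
Then q_E = 20 − 0.25·17.6 = 15.6.
P_C = 100 − 2·17.6 − 15.6 = 49.2.
Profit = (49.2 − 14)·17.6 = 619.52.

619.52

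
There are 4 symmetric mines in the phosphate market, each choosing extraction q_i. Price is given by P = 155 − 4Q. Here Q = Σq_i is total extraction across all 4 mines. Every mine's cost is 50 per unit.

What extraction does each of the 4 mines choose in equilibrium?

A representative mine's profit is π_i = q_i(155 − 4Q) − 50q_i, with Q = q_i + Σ_{j≠i} q_j.
First-order condition: 105 − 8q_i − 4Σ_{j≠i} q_j = 0.
With identical mines, set every q_j = q: then 105 − 8q − 12q = 0, i.e. q = 105/20 = 5.25.

5.25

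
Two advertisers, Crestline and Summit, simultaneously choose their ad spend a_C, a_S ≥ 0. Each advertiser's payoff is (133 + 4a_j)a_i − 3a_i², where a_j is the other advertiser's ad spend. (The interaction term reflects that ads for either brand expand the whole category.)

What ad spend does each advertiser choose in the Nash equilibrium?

Crestline's payoff is (133 + 4a_S)a_C − 3a_C².
∂π/∂a_C = 133 + 4a_S − 6a_C = 0, so a_C = 133/6 + (2/3)a_S.
The game is symmetric, so in equilibrium a_S = a_C: the reaction function gives (1/3)a_C = 133/6, hence a_C = 66.5.

66.5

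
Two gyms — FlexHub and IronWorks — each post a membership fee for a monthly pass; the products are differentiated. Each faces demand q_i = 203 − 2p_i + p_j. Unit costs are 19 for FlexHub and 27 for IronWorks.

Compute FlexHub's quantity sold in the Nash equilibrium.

124.8

FlexHub's profit: π = (p_{FlexHub} − 19)(203 − 2p_{FlexHub} + p_{IronWorks}).
∂π/∂p_{FlexHub} = 241 − 4p_{FlexHub} + p_{IronWorks} = 0 ⇒ p_{FlexHub} = 60.25 + 0.25p_{IronWorks}.
Similarly p_{IronWorks} = 64.25 + 0.25p_{FlexHub}.
Solving the two reaction functions simultaneously: (1 − (0.25)(0.25))p_{FlexHub} = 60.25 + 0.25·64.25, so 0.9375p_{FlexHub} = 76.3125 and p_{FlexHub} = 81.4.
Then p_{IronWorks} = 64.25 + 0.25·81.4 = 84.6.
q_{FlexHub} = 203 − 2·81.4 + 84.6 = 124.8.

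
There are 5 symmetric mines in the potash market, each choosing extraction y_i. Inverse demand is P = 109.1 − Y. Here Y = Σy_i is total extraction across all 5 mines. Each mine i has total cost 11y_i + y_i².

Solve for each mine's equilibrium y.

12.2625

A representative mine's profit is π_i = y_i(109.1 − Y) − 11y_i − y_i², with Y = y_i + Σ_{j≠i} y_j.
First-order condition: 98.1 − 4y_i − Σ_{j≠i} y_j = 0.
Imposing symmetry (y_j = y for all j) turns Σ_{j≠i} y_j into 4y, so 98.1 = 8y and y = 12.2625.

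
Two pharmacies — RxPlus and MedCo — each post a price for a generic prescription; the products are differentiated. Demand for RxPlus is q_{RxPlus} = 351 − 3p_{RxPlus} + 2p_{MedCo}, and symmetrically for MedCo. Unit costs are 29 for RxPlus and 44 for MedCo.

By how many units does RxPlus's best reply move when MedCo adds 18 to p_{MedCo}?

RxPlus's profit: π = (p_{RxPlus} − 29)(351 − 3p_{RxPlus} + 2p_{MedCo}).
∂π/∂p_{RxPlus} = 438 − 6p_{RxPlus} + 2p_{MedCo} = 0 ⇒ p_{RxPlus} = 73 + (1/3)p_{MedCo}.
The reaction-function slope is 1/3, so an 18-unit rise in p_{MedCo} moves p_{RxPlus} by 1/3 × 18 = 6. RxPlus's best response rises — the actions are strategic complements.

6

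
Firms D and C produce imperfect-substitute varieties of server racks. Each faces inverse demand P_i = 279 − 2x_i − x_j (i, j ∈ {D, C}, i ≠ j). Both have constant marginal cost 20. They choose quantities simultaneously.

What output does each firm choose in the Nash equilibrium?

Firm D's profit: π = x_D(279 − 2x_D − x_C) − 20x_D.
∂π/∂x_D = 259 − 4x_D − x_C = 0 ⇒ x_D = 64.75 − 0.25x_C.
By symmetry x_C = x_D; substituting into the reaction function, 1.25x_D = 64.75 and x_D = 51.8.

51.8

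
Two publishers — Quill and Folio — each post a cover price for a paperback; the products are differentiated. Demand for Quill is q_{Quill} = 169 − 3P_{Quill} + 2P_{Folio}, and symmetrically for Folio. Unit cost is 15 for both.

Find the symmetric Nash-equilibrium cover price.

Quill's profit: π = (P_{Quill} − 15)(169 − 3P_{Quill} + 2P_{Folio}).
∂π/∂P_{Quill} = 214 − 6P_{Quill} + 2P_{Folio} = 0 ⇒ P_{Quill} = 107/3 + (1/3)P_{Folio}.
The game is symmetric, so in equilibrium P_{Folio} = P_{Quill}: the reaction function gives (2/3)P_{Quill} = 107/3, hence P_{Quill} = 53.5.

53.5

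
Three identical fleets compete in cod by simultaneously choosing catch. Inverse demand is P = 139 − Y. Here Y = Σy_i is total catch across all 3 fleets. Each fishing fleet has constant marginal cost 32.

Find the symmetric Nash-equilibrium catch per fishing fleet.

26.75

A representative fishing fleet's profit is π_i = y_i(139 − Y) − 32y_i, with Y = y_i + Σ_{j≠i} y_j.
First-order condition: 107 − 2y_i − Σ_{j≠i} y_j = 0.
In a symmetric equilibrium every fishing fleet chooses the same y, so Σ_{j≠i} y_j = 2y. The condition becomes 107 − 4y = 0, giving y = 107/4 = 26.75.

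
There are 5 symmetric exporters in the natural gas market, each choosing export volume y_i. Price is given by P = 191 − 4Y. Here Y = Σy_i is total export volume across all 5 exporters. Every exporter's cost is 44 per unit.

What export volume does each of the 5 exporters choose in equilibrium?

A representative exporter's profit is π_i = y_i(191 − 4Y) − 44y_i, with Y = y_i + Σ_{j≠i} y_j.
First-order condition: 147 − 8y_i − 4Σ_{j≠i} y_j = 0.
Imposing symmetry (y_j = y for all j) turns Σ_{j≠i} y_j into 4y, so 147 = 24y and y = 6.125.

6.125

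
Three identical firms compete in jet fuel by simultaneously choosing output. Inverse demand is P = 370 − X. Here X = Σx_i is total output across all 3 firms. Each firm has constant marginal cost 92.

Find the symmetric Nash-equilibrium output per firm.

A representative firm's profit is π_i = x_i(370 − X) − 92x_i, with X = x_i + Σ_{j≠i} x_j.
First-order condition: 278 − 2x_i − Σ_{j≠i} x_j = 0.
In a symmetric equilibrium every firm chooses the same x, so Σ_{j≠i} x_j = 2x. The condition becomes 278 − 4x = 0, giving x = 278/4 = 69.5.

69.5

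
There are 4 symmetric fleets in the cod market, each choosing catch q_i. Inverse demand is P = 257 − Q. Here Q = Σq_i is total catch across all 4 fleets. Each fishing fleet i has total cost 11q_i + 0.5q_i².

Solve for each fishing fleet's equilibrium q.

41

A representative fishing fleet's profit is π_i = q_i(257 − Q) − 11q_i − 0.5q_i², with Q = q_i + Σ_{j≠i} q_j.
First-order condition: 246 − 3q_i − Σ_{j≠i} q_j = 0.
In a symmetric equilibrium every fishing fleet chooses the same q, so Σ_{j≠i} q_j = 3q. The condition becomes 246 − 6q = 0, giving q = 246/6 = 41.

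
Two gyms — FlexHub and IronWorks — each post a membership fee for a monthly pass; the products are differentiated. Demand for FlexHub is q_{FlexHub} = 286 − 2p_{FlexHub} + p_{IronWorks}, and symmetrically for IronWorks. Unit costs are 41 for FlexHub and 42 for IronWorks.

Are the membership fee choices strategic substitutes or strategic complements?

FlexHub's profit: π = (p_{FlexHub} − 41)(286 − 2p_{FlexHub} + p_{IronWorks}).
∂π/∂p_{FlexHub} = 368 − 4p_{FlexHub} + p_{IronWorks} = 0 ⇒ p_{FlexHub} = 92 + 0.25p_{IronWorks}.
The best-response slope dp_{FlexHub}/dp_{IronWorks} = 0.25 > 0: the reaction function is upward-sloping, so the choices are strategic complements.

strategic complements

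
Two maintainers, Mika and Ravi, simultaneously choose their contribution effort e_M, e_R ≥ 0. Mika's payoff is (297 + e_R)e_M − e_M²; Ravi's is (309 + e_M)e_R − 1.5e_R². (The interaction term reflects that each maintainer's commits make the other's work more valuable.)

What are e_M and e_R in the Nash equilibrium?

240, 183

Expanding Mika's payoff: 297e_M + e_Re_M − e_M².
∂π/∂e_M = 297 + e_R − 2e_M = 0, so e_M = 148.5 + 0.5e_R.
Likewise for Ravi: e_R = 103 + (1/3)e_M.
Substituting the second reaction function into the first: e_M = 148.5 + 0.5(103 + (1/3)e_M), which gives (5/6)e_M = 200 ⇒ e_M = 240.
Then e_R = 103 + (1/3)·240 = 183.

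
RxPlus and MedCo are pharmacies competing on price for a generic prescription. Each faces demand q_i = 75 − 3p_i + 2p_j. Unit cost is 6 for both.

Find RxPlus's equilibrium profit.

RxPlus's profit: π = (p_{RxPlus} − 6)(75 − 3p_{RxPlus} + 2p_{MedCo}).
∂π/∂p_{RxPlus} = 93 − 6p_{RxPlus} + 2p_{MedCo} = 0 ⇒ p_{RxPlus} = 15.5 + (1/3)p_{MedCo}.
The game is symmetric, so in equilibrium p_{MedCo} = p_{RxPlus}: the reaction function gives (2/3)p_{RxPlus} = 15.5, hence p_{RxPlus} = 23.25.
q_{RxPlus} = 75 − 3·23.25 + 2·23.25 = 51.75.
Profit = (23.25 − 6)·51.75 = 892.6875.

892.6875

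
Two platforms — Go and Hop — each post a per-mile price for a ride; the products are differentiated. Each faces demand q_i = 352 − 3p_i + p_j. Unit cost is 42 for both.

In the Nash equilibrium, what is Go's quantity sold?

160.8

Go's profit: π = (p_{Go} − 42)(352 − 3p_{Go} + p_{Hop}).
∂π/∂p_{Go} = 478 − 6p_{Go} + p_{Hop} = 0 ⇒ p_{Go} = 239/3 + (1/6)p_{Hop}.
The game is symmetric, so in equilibrium p_{Hop} = p_{Go}: the reaction function gives (5/6)p_{Go} = 239/3, hence p_{Go} = 95.6.
q_{Go} = 352 − 3·95.6 + 95.6 = 160.8.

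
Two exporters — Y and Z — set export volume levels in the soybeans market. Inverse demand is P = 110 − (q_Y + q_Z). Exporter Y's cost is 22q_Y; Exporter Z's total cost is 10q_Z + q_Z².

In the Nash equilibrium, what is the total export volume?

Exporter Y's profit: π = q_Y(110 − (q_Y + q_Z)) − 22q_Y.
∂π/∂q_Y = 88 − 2q_Y − q_Z = 0, so q_Y = 44 − 0.5q_Z.
For Z: ∂π/∂q_Z = 100 − 4q_Z − q_Y = 0 ⇒ q_Z = 25 − 0.25q_Y.
Solving the two reaction functions simultaneously: (1 − (−0.5)(−0.25))q_Y = 44 − 0.5·25, so 0.875q_Y = 31.5 and q_Y = 36.
Then q_Z = 25 − 0.25·36 = 16.
Total export volume: 36 + 16 = 52.

52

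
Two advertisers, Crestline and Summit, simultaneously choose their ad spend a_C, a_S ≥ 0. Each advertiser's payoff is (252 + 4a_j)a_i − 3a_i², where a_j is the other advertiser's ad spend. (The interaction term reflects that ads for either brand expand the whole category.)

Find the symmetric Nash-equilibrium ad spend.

Crestline's payoff is (252 + 4a_S)a_C − 3a_C².
∂π/∂a_C = 252 + 4a_S − 6a_C = 0, so a_C = 42 + (2/3)a_S.
Setting a_C = a_S in the reaction function: a_C = 42 + (2/3)a_C, so a_C = 42 / (1/3) = 126.

126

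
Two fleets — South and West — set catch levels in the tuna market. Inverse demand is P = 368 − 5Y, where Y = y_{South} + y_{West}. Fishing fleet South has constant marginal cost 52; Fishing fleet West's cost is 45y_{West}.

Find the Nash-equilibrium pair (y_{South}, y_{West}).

Fishing fleet South's profit: π = y_{South}(368 − 5(y_{South} + y_{West})) − 52y_{South}.
∂π/∂y_{South} = 316 − 10y_{South} − 5y_{West} = 0, so y_{South} = 31.6 − 0.5y_{West}.
By the same steps for West: y_{West} = 32.3 − 0.5y_{South}.
Plugging y_{West} into South's best response: y_{South} = 31.6 − 0.5(32.3 − 0.5y_{South}) ⇒ 0.75y_{South} = 15.45, so y_{South} = 20.6.
Then y_{West} = 32.3 − 0.5·20.6 = 22.

20.6, 22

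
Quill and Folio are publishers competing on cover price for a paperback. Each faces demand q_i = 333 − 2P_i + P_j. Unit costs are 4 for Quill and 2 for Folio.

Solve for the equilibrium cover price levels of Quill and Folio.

Quill's profit: π = (P_{Quill} − 4)(333 − 2P_{Quill} + P_{Folio}).
∂π/∂P_{Quill} = 341 − 4P_{Quill} + P_{Folio} = 0 ⇒ P_{Quill} = 85.25 + 0.25P_{Folio}.
Similarly P_{Folio} = 84.25 + 0.25P_{Quill}.
Solving the two reaction functions simultaneously: (1 − (0.25)(0.25))P_{Quill} = 85.25 + 0.25·84.25, so 0.9375P_{Quill} = 106.3125 and P_{Quill} = 113.4.
Then P_{Folio} = 84.25 + 0.25·113.4 = 112.6.

113.4, 112.6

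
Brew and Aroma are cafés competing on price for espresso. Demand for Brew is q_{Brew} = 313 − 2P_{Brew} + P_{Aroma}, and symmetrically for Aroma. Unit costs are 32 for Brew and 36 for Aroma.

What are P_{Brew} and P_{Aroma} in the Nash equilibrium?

Brew's profit: π = (P_{Brew} − 32)(313 − 2P_{Brew} + P_{Aroma}).
∂π/∂P_{Brew} = 377 − 4P_{Brew} + P_{Aroma} = 0 ⇒ P_{Brew} = 94.25 + 0.25P_{Aroma}.
Similarly P_{Aroma} = 96.25 + 0.25P_{Brew}.
Plugging P_{Aroma} into Brew's best response: P_{Brew} = 94.25 + 0.25(96.25 + 0.25P_{Brew}) ⇒ 0.9375P_{Brew} = 118.3125, so P_{Brew} = 126.2.
Then P_{Aroma} = 96.25 + 0.25·126.2 = 127.8.

126.2, 127.8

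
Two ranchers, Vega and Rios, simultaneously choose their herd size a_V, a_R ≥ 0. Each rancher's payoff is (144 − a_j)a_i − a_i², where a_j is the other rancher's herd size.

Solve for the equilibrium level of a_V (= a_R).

Vega's payoff is (144 − a_R)a_V − a_V².
∂π/∂a_V = 144 − a_R − 2a_V = 0, so a_V = 72 − 0.5a_R.
Setting a_V = a_R in the reaction function: a_V = 72 − 0.5a_V, so a_V = 72 / 1.5 = 48.

48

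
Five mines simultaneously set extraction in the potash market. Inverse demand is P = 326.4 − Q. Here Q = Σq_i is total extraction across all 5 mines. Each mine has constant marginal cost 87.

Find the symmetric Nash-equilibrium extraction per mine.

39.9

A representative mine's profit is π_i = q_i(326.4 − Q) − 87q_i, with Q = q_i + Σ_{j≠i} q_j.
First-order condition: 239.4 − 2q_i − Σ_{j≠i} q_j = 0.
With identical mines, set every q_j = q: then 239.4 − 2q − 4q = 0, i.e. q = 239.4/6 = 39.9.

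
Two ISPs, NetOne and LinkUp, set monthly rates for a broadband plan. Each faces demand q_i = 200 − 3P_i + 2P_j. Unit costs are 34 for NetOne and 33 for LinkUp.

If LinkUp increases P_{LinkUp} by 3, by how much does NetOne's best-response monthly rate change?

1

NetOne's profit: π = (P_{NetOne} − 34)(200 − 3P_{NetOne} + 2P_{LinkUp}).
∂π/∂P_{NetOne} = 302 − 6P_{NetOne} + 2P_{LinkUp} = 0 ⇒ P_{NetOne} = 151/3 + (1/3)P_{LinkUp}.
The reaction-function slope is 1/3, so a 3-unit rise in P_{LinkUp} moves P_{NetOne} by 1/3 × 3 = 1. NetOne's best response rises — the actions are strategic complements.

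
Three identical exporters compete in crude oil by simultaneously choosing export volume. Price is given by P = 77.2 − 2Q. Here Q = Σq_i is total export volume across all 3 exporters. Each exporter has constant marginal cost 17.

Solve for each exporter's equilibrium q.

7.525

A representative exporter's profit is π_i = q_i(77.2 − 2Q) − 17q_i, with Q = q_i + Σ_{j≠i} q_j.
First-order condition: 60.2 − 4q_i − 2Σ_{j≠i} q_j = 0.
In a symmetric equilibrium every exporter chooses the same q, so Σ_{j≠i} q_j = 2q. The condition becomes 60.2 − 8q = 0, giving q = 60.2/8 = 7.525.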